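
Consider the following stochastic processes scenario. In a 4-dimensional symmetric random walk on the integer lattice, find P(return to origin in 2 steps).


P(return in 2 steps) = P(reverse first step) = 1/(2d)
= 1/8
= 0.1250

0.1250


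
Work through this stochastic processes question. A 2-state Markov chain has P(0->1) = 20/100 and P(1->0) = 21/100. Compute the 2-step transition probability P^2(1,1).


Computing P^2 by matrix multiplication.
P = [[0.8000, 0.2000], [0.2100, 0.7900]]
After raising P to the power 2:
P^2(1,1) = 0.6661

0.6661


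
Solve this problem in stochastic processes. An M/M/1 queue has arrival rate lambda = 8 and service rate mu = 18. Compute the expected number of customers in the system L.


rho = 8/18 = 0.4444
L = rho/(1-rho)
= 0.4444/0.5556
= 0.8000

0.8000


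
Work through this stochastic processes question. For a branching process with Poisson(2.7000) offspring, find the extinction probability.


Since mu = 2.7000 > 1, extinction prob q < 1.
Solve s = exp(mu*(s-1)) iteratively.
q = 0.0844

0.0844


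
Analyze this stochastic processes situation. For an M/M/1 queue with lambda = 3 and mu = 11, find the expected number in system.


rho = 3/11 = 0.2727
L = rho/(1-rho)
= 0.2727/0.7273
= 0.3750

0.3750


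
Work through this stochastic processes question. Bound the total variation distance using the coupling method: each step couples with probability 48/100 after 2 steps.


TV distance bound <= (1-delta)^n
= (1 - 0.4800)^2
= 0.5200^2
= 0.2704

0.2704


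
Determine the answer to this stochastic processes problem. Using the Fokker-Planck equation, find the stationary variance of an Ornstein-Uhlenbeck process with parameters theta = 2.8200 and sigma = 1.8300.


Stationary variance = sigma^2 / (2*theta)
= 1.8300^2 / (2*2.8200)
= 3.3489 / 5.6400
= 0.5938

0.5938


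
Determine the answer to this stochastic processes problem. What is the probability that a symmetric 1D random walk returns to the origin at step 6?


P(S(6) = 0) = C(6,3) / 4^3
= 20 / 64
= 0.3125

0.3125


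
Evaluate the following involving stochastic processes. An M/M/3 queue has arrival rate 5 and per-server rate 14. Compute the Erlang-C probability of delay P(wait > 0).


a = lambda/mu = 0.3571
rho = a/c = 0.1190
Erlang-C formula applied:
C(c,a) = 0.0060

0.0060


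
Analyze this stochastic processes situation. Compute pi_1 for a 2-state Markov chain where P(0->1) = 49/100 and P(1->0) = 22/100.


Stationary distribution: pi_0 = p10/(p01+p10), pi_1 = p01/(p01+p10)
p01 = 0.4900, p10 = 0.2200
pi_1 = 0.6901

0.6901


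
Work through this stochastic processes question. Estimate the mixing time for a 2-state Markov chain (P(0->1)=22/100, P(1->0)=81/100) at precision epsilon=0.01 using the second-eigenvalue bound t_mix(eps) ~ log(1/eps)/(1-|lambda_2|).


lambda_2 = |1 - p01 - p10| = |1 - 0.2200 - 0.8100| = 0.0300
t_mix ~ log(1/eps)/(1 - |lambda_2|)
= log(100)/(1 - 0.0300) = 4.6052/0.9700
= 4.7476

4.7476


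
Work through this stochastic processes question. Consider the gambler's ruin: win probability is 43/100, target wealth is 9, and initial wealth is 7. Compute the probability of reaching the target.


Gambler's ruin formula:
r = q/p = 0.5700/0.4300 = 1.3256
P(win) = (1 - r^i)/(1 - r^N)
= (1 - 1.3256^7)/(1 - 1.3256^9)
= 0.5321

0.5321


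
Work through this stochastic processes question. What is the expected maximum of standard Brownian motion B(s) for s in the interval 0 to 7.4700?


E(max B(s)) = sqrt(2t/pi)
= sqrt(2*7.4700/pi)
= sqrt(4.7555)
= 2.1807

2.1807


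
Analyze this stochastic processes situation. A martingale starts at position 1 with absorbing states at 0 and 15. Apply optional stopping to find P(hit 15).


By optional stopping theorem: E(M at tau) = M(0) = 1
P(hit 15)*15 + P(hit 0)*0 = 1
P(hit 15) = (1 - 0)/(15 - 0) = 1/15 = 0.0667

0.0667


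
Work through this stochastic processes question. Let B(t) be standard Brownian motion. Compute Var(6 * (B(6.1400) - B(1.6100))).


Var(alpha*(B(t)-B(s))) = alpha^2 * (t-s)
= 6^2 * (6.1400 - 1.6100)
= 36 * 4.5300
= 163.0800

163.0800


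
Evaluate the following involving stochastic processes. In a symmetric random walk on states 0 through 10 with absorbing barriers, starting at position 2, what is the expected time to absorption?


For symmetric RW on 0,...,N with absorbing barriers, E(i) = i*(N-i)
E(2) = 2 * 8 = 16

16


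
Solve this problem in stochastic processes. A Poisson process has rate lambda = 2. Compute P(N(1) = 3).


P(N(t)=k) = (lambda*t)^k * exp(-lambda*t) / k!
lambda*t = 2
= 2^3 * exp(-2) / 3!
= 8 * 0.1353 / 6
= 0.1804

0.1804


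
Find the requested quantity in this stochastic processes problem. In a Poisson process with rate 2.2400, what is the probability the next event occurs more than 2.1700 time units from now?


P(X > t) = exp(-lambda * t)
= exp(-2.2400 * 2.1700)
= exp(-4.8608) = 0.0077

0.0077


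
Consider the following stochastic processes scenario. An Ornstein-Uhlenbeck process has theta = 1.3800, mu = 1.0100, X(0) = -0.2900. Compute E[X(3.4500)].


E[X(t)] = mu + (X(0) - mu)*exp(-theta*t)
= 1.0100 + (-0.2900 - 1.0100)*exp(-1.3800*3.4500)
= 1.0100 + -1.3000 * 0.0086
= 0.9989

0.9989


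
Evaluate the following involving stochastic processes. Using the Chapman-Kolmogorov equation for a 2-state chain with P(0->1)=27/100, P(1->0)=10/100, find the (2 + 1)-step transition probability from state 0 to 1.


P^3 = P^2 * P^1
Computing via matrix multiplication of the transition matrix.
Entry (0,1) of P^3 = 0.5473

0.5473


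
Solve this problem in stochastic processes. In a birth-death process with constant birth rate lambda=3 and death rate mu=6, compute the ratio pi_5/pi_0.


For birth-death process, pi_n/pi_0 = (lambda/mu)^n
= (3/6)^5
= 0.0312

0.0312


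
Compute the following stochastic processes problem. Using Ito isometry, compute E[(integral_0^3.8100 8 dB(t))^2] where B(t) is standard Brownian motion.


By Ito isometry: E[(int f dB)^2] = int f^2 dt
= 8^2 * 3.8100
= 64 * 3.8100 = 243.8400

243.8400


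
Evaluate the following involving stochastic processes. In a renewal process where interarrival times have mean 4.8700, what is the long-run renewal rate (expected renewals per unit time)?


Long-run renewal rate = 1/E(X)
= 1/4.8700
= 0.2053

0.2053


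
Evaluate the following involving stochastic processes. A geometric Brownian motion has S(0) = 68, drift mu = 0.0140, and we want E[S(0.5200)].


E[S(t)] = S(0) * exp(mu * t)
= 68 * exp(0.0140 * 0.5200)
= 68 * 1.0073
= 68.4968

68.4968


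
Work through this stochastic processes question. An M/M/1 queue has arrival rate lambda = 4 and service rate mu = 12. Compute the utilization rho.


rho = lambda/mu
= 4/12
= 0.3333

0.3333


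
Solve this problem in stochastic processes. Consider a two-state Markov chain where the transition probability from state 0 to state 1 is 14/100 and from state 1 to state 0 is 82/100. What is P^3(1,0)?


Computing P^3 by matrix multiplication.
P = [[0.8600, 0.1400], [0.8200, 0.1800]]
After raising P to the power 3:
P^3(1,0) = 0.8541

0.8541


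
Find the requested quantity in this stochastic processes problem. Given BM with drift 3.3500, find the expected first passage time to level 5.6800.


Expected first passage time = a/mu
= 5.6800/3.3500
= 1.6955

1.6955


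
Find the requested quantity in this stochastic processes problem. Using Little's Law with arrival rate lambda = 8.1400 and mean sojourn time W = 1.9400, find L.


Little's Law: L = lambda * W
= 8.1400 * 1.9400
= 15.7916

15.7916


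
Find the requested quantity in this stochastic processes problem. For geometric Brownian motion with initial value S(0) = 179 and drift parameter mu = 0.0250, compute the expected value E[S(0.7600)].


E[S(t)] = S(0) * exp(mu * t)
= 179 * exp(0.0250 * 0.7600)
= 179 * 1.0192
= 182.4335

182.4335


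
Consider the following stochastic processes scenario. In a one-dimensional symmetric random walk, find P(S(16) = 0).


P(S(16) = 0) = C(16,8) / 4^8
= 12870 / 65536
= 0.1964

0.1964


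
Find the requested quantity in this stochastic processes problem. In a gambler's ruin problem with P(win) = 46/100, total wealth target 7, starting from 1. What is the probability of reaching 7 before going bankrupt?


Gambler's ruin formula:
r = q/p = 0.5400/0.4600 = 1.1739
P(win) = (1 - r^i)/(1 - r^N)
= (1 - 1.1739^1)/(1 - 1.1739^7)
= 0.0839

0.0839


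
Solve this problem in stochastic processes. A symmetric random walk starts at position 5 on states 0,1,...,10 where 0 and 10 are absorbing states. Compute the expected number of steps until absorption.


For symmetric RW on 0,...,N with absorbing barriers, E(i) = i*(N-i)
E(5) = 5 * 5 = 25

25


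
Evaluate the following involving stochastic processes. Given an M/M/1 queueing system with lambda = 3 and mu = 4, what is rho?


rho = lambda/mu
= 3/4
= 0.7500

0.7500


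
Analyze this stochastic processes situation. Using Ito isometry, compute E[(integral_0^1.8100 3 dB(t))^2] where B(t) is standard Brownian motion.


By Ito isometry: E[(int f dB)^2] = int f^2 dt
= 3^2 * 1.8100
= 9 * 1.8100 = 16.2900

16.2900


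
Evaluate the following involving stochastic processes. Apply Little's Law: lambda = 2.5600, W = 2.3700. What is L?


Little's Law: L = lambda * W
= 2.5600 * 2.3700
= 6.0672

6.0672


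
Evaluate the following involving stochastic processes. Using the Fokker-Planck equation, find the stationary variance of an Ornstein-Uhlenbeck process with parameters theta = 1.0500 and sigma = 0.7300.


Stationary variance = sigma^2 / (2*theta)
= 0.7300^2 / (2*1.0500)
= 0.5329 / 2.1000
= 0.2538

0.2538


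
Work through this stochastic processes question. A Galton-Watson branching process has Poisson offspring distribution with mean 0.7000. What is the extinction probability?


Since mu = 0.7000 <= 1, extinction probability = 1.

1.0000


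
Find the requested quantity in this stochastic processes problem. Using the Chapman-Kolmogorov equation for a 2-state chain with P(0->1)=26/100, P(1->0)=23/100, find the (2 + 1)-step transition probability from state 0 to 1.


P^3 = P^2 * P^1
Computing via matrix multiplication of the transition matrix.
Entry (0,1) of P^3 = 0.4602

0.4602


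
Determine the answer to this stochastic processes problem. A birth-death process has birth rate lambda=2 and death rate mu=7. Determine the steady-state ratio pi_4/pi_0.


For birth-death process, pi_n/pi_0 = (lambda/mu)^n
= (2/7)^4
= 0.0067

0.0067


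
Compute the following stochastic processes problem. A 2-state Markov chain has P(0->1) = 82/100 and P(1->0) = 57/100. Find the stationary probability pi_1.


Stationary distribution: pi_0 = p10/(p01+p10), pi_1 = p01/(p01+p10)
p01 = 0.8200, p10 = 0.5700
pi_1 = 0.5899

0.5899


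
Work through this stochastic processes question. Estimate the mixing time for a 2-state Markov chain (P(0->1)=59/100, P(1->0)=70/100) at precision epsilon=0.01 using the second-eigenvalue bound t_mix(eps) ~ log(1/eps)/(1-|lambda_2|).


lambda_2 = |1 - p01 - p10| = |1 - 0.5900 - 0.7000| = 0.2900
t_mix ~ log(1/eps)/(1 - |lambda_2|)
= log(100)/(1 - 0.2900) = 4.6052/0.7100
= 6.4862

6.4862


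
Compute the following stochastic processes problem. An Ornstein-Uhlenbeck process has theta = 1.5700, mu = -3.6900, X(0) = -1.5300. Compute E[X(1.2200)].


E[X(t)] = mu + (X(0) - mu)*exp(-theta*t)
= -3.6900 + (-1.5300 - -3.6900)*exp(-1.5700*1.2200)
= -3.6900 + 2.1600 * 0.1473
= -3.3719

-3.3719


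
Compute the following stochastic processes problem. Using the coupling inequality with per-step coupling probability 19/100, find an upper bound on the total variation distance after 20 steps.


TV distance bound <= (1-delta)^n
= (1 - 0.1900)^20
= 0.8100^20
= 0.0148

0.0148


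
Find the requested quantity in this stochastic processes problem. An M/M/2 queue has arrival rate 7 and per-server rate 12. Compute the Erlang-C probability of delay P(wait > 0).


a = lambda/mu = 0.5833
rho = a/c = 0.2917
Erlang-C formula applied:
C(c,a) = 0.1317

0.1317


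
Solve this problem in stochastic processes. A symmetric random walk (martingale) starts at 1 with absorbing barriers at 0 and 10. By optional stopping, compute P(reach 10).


By optional stopping theorem: E(M at tau) = M(0) = 1
P(hit 10)*10 + P(hit 0)*0 = 1
P(hit 10) = (1 - 0)/(10 - 0) = 1/10 = 0.1000

0.1000


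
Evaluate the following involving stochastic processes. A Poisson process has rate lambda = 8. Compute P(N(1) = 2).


P(N(t)=k) = (lambda*t)^k * exp(-lambda*t) / k!
lambda*t = 8
= 8^2 * exp(-8) / 2!
= 64 * 3.3546e-04 / 2
= 0.0107

0.0107


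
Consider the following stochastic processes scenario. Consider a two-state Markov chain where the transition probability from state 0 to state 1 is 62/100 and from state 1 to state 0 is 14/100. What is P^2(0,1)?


Computing P^2 by matrix multiplication.
P = [[0.3800, 0.6200], [0.1400, 0.8600]]
After raising P to the power 2:
P^2(0,1) = 0.7688

0.7688


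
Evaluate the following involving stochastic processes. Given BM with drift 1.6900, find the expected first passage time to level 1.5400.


Expected first passage time = a/mu
= 1.5400/1.6900
= 0.9112

0.9112


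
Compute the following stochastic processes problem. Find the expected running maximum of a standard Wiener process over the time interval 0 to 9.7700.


E(max B(s)) = sqrt(2t/pi)
= sqrt(2*9.7700/pi)
= sqrt(6.2198)
= 2.4939

2.4939


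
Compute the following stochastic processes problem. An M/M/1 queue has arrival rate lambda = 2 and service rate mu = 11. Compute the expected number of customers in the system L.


rho = 2/11 = 0.1818
L = rho/(1-rho)
= 0.1818/0.8182
= 0.2222

0.2222


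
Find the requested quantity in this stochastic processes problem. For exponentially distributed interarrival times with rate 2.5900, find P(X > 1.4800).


P(X > t) = exp(-lambda * t)
= exp(-2.5900 * 1.4800)
= exp(-3.8332) = 0.0216

0.0216


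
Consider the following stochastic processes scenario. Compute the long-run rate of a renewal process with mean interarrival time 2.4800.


Long-run renewal rate = 1/E(X)
= 1/2.4800
= 0.4032

0.4032


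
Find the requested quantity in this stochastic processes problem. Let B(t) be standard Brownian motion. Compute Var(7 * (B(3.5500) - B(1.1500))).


Var(alpha*(B(t)-B(s))) = alpha^2 * (t-s)
= 7^2 * (3.5500 - 1.1500)
= 49 * 2.4000
= 117.6000

117.6000


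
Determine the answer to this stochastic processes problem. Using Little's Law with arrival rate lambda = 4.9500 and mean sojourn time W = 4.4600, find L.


Little's Law: L = lambda * W
= 4.9500 * 4.4600
= 22.0770

22.0770


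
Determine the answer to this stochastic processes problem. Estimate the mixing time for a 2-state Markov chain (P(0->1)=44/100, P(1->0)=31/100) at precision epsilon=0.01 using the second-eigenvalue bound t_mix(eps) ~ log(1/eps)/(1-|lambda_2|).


lambda_2 = |1 - p01 - p10| = |1 - 0.4400 - 0.3100| = 0.2500
t_mix ~ log(1/eps)/(1 - |lambda_2|)
= log(100)/(1 - 0.2500) = 4.6052/0.7500
= 6.1402

6.1402


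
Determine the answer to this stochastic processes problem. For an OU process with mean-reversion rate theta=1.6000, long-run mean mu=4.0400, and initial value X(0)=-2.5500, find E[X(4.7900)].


E[X(t)] = mu + (X(0) - mu)*exp(-theta*t)
= 4.0400 + (-2.5500 - 4.0400)*exp(-1.6000*4.7900)
= 4.0400 + -6.5900 * 4.6943e-04
= 4.0369

4.0369


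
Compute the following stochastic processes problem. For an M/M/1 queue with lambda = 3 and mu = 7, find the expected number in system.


rho = 3/7 = 0.4286
L = rho/(1-rho)
= 0.4286/0.5714
= 0.7500

0.7500


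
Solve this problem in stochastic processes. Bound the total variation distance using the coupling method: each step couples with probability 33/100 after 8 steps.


TV distance bound <= (1-delta)^n
= (1 - 0.3300)^8
= 0.6700^8
= 0.0406

0.0406


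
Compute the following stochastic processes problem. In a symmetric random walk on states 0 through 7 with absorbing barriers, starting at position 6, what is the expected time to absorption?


For symmetric RW on 0,...,N with absorbing barriers, E(i) = i*(N-i)
E(6) = 6 * 1 = 6

6


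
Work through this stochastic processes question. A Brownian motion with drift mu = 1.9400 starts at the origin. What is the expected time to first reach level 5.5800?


Expected first passage time = a/mu
= 5.5800/1.9400
= 2.8763

2.8763


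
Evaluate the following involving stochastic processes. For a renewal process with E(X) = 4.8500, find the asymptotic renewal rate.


Long-run renewal rate = 1/E(X)
= 1/4.8500
= 0.2062

0.2062


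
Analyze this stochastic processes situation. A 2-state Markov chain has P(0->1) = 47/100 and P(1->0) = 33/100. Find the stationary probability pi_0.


Stationary distribution: pi_0 = p10/(p01+p10), pi_1 = p01/(p01+p10)
p01 = 0.4700, p10 = 0.3300
pi_0 = 0.4125

0.4125


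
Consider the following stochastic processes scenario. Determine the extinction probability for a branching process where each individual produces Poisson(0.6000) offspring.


Since mu = 0.6000 <= 1, extinction probability = 1.

1.0000


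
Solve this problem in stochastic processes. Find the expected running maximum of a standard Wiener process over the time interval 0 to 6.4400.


E(max B(s)) = sqrt(2t/pi)
= sqrt(2*6.4400/pi)
= sqrt(4.0998)
= 2.0248

2.0248


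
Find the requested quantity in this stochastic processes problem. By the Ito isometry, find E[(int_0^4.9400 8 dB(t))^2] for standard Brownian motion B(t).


By Ito isometry: E[(int f dB)^2] = int f^2 dt
= 8^2 * 4.9400
= 64 * 4.9400 = 316.1600

316.1600


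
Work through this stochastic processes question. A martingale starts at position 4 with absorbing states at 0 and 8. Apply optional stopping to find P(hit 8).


By optional stopping theorem: E(M at tau) = M(0) = 4
P(hit 8)*8 + P(hit 0)*0 = 4
P(hit 8) = (4 - 0)/(8 - 0) = 1/2 = 0.5000

0.5000


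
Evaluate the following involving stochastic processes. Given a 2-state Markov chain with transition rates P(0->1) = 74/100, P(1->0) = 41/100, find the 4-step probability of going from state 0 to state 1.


Computing P^4 by matrix multiplication.
P = [[0.2600, 0.7400], [0.4100, 0.5900]]
After raising P to the power 4:
P^4(0,1) = 0.6432

0.6432


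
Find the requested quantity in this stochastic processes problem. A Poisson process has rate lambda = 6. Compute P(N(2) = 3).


P(N(t)=k) = (lambda*t)^k * exp(-lambda*t) / k!
lambda*t = 12
= 12^3 * exp(-12) / 3!
= 1728 * 6.1442e-06 / 6
= 0.0018

0.0018


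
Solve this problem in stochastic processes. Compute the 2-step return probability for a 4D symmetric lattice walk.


P(return in 2 steps) = P(reverse first step) = 1/(2d)
= 1/8
= 0.1250

0.1250


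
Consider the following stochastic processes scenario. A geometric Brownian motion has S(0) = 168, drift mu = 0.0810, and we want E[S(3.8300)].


E[S(t)] = S(0) * exp(mu * t)
= 168 * exp(0.0810 * 3.8300)
= 168 * 1.3637
= 229.1081

229.1081


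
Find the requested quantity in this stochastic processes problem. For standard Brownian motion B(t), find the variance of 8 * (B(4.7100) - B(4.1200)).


Var(alpha*(B(t)-B(s))) = alpha^2 * (t-s)
= 8^2 * (4.7100 - 4.1200)
= 64 * 0.5900
= 37.7600

37.7600


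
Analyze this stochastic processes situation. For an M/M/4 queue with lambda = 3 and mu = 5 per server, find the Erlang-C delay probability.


a = lambda/mu = 0.6000
rho = a/c = 0.1500
Erlang-C formula applied:
C(c,a) = 0.0035

0.0035


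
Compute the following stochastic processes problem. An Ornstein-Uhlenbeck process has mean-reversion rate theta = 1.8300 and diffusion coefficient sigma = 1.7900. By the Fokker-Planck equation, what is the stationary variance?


Stationary variance = sigma^2 / (2*theta)
= 1.7900^2 / (2*1.8300)
= 3.2041 / 3.6600
= 0.8754

0.8754


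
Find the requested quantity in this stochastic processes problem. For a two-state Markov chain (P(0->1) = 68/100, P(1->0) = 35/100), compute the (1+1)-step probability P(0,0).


P^2 = P^1 * P^1
Computing via matrix multiplication of the transition matrix.
Entry (0,0) of P^2 = 0.3404

0.3404


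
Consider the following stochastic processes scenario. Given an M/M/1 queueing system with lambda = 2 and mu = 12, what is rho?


rho = lambda/mu
= 2/12
= 0.1667

0.1667


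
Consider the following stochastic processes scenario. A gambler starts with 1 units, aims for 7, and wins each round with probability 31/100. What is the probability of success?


Gambler's ruin formula:
r = q/p = 0.6900/0.3100 = 2.2258
P(win) = (1 - r^i)/(1 - r^N)
= (1 - 2.2258^1)/(1 - 2.2258^7)
= 0.0045

0.0045


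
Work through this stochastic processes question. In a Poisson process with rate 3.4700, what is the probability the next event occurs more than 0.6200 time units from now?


P(X > t) = exp(-lambda * t)
= exp(-3.4700 * 0.6200)
= exp(-2.1514) = 0.1163

0.1163


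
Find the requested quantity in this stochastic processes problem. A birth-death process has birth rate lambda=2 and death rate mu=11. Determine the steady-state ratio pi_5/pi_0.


For birth-death process, pi_n/pi_0 = (lambda/mu)^n
= (2/11)^5
= 1.9869e-04

1.9869e-04


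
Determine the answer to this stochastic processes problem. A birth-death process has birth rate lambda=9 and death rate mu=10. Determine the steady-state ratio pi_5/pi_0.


For birth-death process, pi_n/pi_0 = (lambda/mu)^n
= (9/10)^5
= 0.5905

0.5905


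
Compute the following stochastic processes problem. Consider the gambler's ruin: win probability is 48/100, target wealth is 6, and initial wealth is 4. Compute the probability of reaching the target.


Gambler's ruin formula:
r = q/p = 0.5200/0.4800 = 1.0833
P(win) = (1 - r^i)/(1 - r^N)
= (1 - 1.0833^4)/(1 - 1.0833^6)
= 0.6121

0.6121


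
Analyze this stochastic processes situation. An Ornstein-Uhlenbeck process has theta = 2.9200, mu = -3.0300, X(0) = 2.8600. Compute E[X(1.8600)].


E[X(t)] = mu + (X(0) - mu)*exp(-theta*t)
= -3.0300 + (2.8600 - -3.0300)*exp(-2.9200*1.8600)
= -3.0300 + 5.8900 * 0.0044
= -3.0042

-3.0042


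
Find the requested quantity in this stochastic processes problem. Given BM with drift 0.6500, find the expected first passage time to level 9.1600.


Expected first passage time = a/mu
= 9.1600/0.6500
= 14.0923

14.0923


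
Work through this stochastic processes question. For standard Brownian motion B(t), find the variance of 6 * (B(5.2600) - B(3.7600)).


Var(alpha*(B(t)-B(s))) = alpha^2 * (t-s)
= 6^2 * (5.2600 - 3.7600)
= 36 * 1.5000
= 54.0000

54.0000


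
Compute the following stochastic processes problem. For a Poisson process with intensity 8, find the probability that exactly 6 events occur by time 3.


P(N(t)=k) = (lambda*t)^k * exp(-lambda*t) / k!
lambda*t = 24
= 24^6 * exp(-24) / 6!
= 191102976 * 3.7751e-11 / 720
= 1.0020e-05

1.0020e-05


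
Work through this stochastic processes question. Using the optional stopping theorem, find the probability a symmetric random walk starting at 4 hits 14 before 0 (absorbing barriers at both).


By optional stopping theorem: E(M at tau) = M(0) = 4
P(hit 14)*14 + P(hit 0)*0 = 4
P(hit 14) = (4 - 0)/(14 - 0) = 2/7 = 0.2857

0.2857


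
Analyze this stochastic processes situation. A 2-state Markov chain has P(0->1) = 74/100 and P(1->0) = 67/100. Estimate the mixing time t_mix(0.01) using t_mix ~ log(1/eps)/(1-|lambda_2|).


lambda_2 = |1 - p01 - p10| = |1 - 0.7400 - 0.6700| = 0.4100
t_mix ~ log(1/eps)/(1 - |lambda_2|)
= log(100)/(1 - 0.4100) = 4.6052/0.5900
= 7.8054

7.8054


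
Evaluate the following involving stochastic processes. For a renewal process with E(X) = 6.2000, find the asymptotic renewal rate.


Long-run renewal rate = 1/E(X)
= 1/6.2000
= 0.1613

0.1613


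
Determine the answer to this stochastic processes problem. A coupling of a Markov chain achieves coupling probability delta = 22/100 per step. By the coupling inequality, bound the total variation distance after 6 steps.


TV distance bound <= (1-delta)^n
= (1 - 0.2200)^6
= 0.7800^6
= 0.2252

0.2252


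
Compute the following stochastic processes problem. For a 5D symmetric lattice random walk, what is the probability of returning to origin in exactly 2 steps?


P(return in 2 steps) = P(reverse first step) = 1/(2d)
= 1/10
= 0.1000

0.1000


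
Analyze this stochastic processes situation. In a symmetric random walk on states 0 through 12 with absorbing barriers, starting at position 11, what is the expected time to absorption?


For symmetric RW on 0,...,N with absorbing barriers, E(i) = i*(N-i)
E(11) = 11 * 1 = 11

11


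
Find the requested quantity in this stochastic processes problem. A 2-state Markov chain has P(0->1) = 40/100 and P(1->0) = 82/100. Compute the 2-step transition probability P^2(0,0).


Computing P^2 by matrix multiplication.
P = [[0.6000, 0.4000], [0.8200, 0.1800]]
After raising P to the power 2:
P^2(0,0) = 0.6880

0.6880


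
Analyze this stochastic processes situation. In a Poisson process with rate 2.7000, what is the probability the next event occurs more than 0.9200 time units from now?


P(X > t) = exp(-lambda * t)
= exp(-2.7000 * 0.9200)
= exp(-2.4840) = 0.0834

0.0834


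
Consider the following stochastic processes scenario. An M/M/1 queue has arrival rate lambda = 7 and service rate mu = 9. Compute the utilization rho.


rho = lambda/mu
= 7/9
= 0.7778

0.7778


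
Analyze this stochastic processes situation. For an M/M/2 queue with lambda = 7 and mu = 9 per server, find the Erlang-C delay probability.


a = lambda/mu = 0.7778
rho = a/c = 0.3889
Erlang-C formula applied:
C(c,a) = 0.2178

0.2178


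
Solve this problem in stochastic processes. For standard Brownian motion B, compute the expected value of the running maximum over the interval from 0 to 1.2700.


E(max B(s)) = sqrt(2t/pi)
= sqrt(2*1.2700/pi)
= sqrt(0.8085)
= 0.8992

0.8992


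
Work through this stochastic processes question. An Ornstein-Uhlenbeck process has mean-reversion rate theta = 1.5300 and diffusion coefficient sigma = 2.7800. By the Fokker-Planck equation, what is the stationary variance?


Stationary variance = sigma^2 / (2*theta)
= 2.7800^2 / (2*1.5300)
= 7.7284 / 3.0600
= 2.5256

2.5256


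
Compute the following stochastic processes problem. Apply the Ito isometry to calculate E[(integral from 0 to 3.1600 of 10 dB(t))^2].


By Ito isometry: E[(int f dB)^2] = int f^2 dt
= 10^2 * 3.1600
= 100 * 3.1600 = 316.0000

316.0000


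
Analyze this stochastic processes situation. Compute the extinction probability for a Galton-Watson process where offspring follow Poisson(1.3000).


Since mu = 1.3000 > 1, extinction prob q < 1.
Solve s = exp(mu*(s-1)) iteratively.
q = 0.5770

0.5770


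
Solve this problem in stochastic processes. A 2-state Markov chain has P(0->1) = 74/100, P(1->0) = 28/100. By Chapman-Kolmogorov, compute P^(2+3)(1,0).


P^5 = P^2 * P^3
Computing via matrix multiplication of the transition matrix.
Entry (1,0) of P^5 = 0.2745

0.2745


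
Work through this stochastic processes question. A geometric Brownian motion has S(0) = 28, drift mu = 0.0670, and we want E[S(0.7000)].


E[S(t)] = S(0) * exp(mu * t)
= 28 * exp(0.0670 * 0.7000)
= 28 * 1.0480
= 29.3445

29.3445


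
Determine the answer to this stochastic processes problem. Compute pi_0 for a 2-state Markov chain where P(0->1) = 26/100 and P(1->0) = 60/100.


Stationary distribution: pi_0 = p10/(p01+p10), pi_1 = p01/(p01+p10)
p01 = 0.2600, p10 = 0.6000
pi_0 = 0.6977

0.6977


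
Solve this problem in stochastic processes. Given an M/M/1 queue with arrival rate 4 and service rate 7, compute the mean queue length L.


rho = 4/7 = 0.5714
L = rho/(1-rho)
= 0.5714/0.4286
= 1.3333

1.3333


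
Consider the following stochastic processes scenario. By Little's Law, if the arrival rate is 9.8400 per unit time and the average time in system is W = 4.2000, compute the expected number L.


Little's Law: L = lambda * W
= 9.8400 * 4.2000
= 41.3280

41.3280


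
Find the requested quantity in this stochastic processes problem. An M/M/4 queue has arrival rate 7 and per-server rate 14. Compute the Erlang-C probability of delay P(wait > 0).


a = lambda/mu = 0.5000
rho = a/c = 0.1250
Erlang-C formula applied:
C(c,a) = 0.0018

0.0018


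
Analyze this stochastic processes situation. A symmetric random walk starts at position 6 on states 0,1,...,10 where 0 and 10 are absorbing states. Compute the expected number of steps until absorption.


For symmetric RW on 0,...,N with absorbing barriers, E(i) = i*(N-i)
E(6) = 6 * 4 = 24

24


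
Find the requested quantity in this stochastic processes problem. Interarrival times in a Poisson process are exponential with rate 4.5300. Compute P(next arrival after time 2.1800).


P(X > t) = exp(-lambda * t)
= exp(-4.5300 * 2.1800)
= exp(-9.8754) = 5.1424e-05

5.1424e-05


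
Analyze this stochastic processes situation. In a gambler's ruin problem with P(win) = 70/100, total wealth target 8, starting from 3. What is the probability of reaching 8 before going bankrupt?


Gambler's ruin formula:
r = q/p = 0.3000/0.7000 = 0.4286
P(win) = (1 - r^i)/(1 - r^N)
= (1 - 0.4286^3)/(1 - 0.4286^8)
= 0.9223

0.9223


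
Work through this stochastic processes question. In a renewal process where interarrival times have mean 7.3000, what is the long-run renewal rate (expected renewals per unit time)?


Long-run renewal rate = 1/E(X)
= 1/7.3000
= 0.1370

0.1370


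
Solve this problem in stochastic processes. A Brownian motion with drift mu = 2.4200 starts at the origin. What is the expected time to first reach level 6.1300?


Expected first passage time = a/mu
= 6.1300/2.4200
= 2.5331

2.5331


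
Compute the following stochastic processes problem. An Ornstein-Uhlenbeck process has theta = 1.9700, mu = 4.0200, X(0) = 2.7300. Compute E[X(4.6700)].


E[X(t)] = mu + (X(0) - mu)*exp(-theta*t)
= 4.0200 + (2.7300 - 4.0200)*exp(-1.9700*4.6700)
= 4.0200 + -1.2900 * 1.0105e-04
= 4.0199

4.0199


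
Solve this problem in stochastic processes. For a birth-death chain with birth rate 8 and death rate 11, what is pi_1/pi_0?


For birth-death process, pi_n/pi_0 = (lambda/mu)^n
= (8/11)^1
= 0.7273

0.7273


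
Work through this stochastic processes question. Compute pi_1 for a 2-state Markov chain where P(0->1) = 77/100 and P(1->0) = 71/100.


Stationary distribution: pi_0 = p10/(p01+p10), pi_1 = p01/(p01+p10)
p01 = 0.7700, p10 = 0.7100
pi_1 = 0.5203

0.5203


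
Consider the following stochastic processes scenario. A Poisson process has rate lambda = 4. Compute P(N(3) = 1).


P(N(t)=k) = (lambda*t)^k * exp(-lambda*t) / k!
lambda*t = 12
= 12^1 * exp(-12) / 1!
= 12 * 6.1442e-06 / 1
= 7.3731e-05

7.3731e-05


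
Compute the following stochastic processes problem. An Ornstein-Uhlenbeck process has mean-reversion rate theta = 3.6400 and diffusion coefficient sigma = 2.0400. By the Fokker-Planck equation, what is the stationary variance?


Stationary variance = sigma^2 / (2*theta)
= 2.0400^2 / (2*3.6400)
= 4.1616 / 7.2800
= 0.5716

0.5716


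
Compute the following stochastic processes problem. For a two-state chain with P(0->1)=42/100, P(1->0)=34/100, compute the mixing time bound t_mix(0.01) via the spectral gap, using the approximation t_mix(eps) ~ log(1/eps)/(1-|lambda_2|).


lambda_2 = |1 - p01 - p10| = |1 - 0.4200 - 0.3400| = 0.2400
t_mix ~ log(1/eps)/(1 - |lambda_2|)
= log(100)/(1 - 0.2400) = 4.6052/0.7600
= 6.0594

6.0594


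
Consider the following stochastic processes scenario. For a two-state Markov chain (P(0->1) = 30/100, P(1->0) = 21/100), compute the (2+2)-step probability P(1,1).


P^4 = P^2 * P^2
Computing via matrix multiplication of the transition matrix.
Entry (1,1) of P^4 = 0.6120

0.6120


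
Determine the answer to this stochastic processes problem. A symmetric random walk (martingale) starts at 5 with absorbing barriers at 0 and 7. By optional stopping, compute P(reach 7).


By optional stopping theorem: E(M at tau) = M(0) = 5
P(hit 7)*7 + P(hit 0)*0 = 5
P(hit 7) = (5 - 0)/(7 - 0) = 5/7 = 0.7143

0.7143


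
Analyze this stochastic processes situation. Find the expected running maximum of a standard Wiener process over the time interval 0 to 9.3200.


E(max B(s)) = sqrt(2t/pi)
= sqrt(2*9.3200/pi)
= sqrt(5.9333)
= 2.4358

2.4358


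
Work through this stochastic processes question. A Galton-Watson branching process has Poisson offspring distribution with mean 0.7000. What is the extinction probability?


Since mu = 0.7000 <= 1, extinction probability = 1.

1.0000


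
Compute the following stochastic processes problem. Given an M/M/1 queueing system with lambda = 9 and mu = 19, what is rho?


rho = lambda/mu
= 9/19
= 0.4737

0.4737


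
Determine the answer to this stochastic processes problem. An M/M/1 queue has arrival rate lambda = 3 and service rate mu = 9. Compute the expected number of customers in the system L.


rho = 3/9 = 0.3333
L = rho/(1-rho)
= 0.3333/0.6667
= 0.5000

0.5000


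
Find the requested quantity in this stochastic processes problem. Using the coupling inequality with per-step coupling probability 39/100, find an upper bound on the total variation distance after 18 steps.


TV distance bound <= (1-delta)^n
= (1 - 0.3900)^18
= 0.6100^18
= 1.3675e-04

1.3675e-04


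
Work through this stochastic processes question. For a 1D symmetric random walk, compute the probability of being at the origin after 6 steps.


P(S(6) = 0) = C(6,3) / 4^3
= 20 / 64
= 0.3125

0.3125


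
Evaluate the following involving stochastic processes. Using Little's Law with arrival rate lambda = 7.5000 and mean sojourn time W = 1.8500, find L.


Little's Law: L = lambda * W
= 7.5000 * 1.8500
= 13.8750

13.8750


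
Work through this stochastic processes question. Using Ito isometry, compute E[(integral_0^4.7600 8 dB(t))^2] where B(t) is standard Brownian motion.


By Ito isometry: E[(int f dB)^2] = int f^2 dt
= 8^2 * 4.7600
= 64 * 4.7600 = 304.6400

304.6400


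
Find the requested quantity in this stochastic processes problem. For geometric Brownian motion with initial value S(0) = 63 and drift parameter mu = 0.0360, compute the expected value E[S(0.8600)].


E[S(t)] = S(0) * exp(mu * t)
= 63 * exp(0.0360 * 0.8600)
= 63 * 1.0314
= 64.9810

64.9810


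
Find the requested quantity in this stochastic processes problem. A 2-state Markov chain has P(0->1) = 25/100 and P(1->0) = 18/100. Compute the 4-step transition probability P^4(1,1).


Computing P^4 by matrix multiplication.
P = [[0.7500, 0.2500], [0.1800, 0.8200]]
After raising P to the power 4:
P^4(1,1) = 0.6256

0.6256


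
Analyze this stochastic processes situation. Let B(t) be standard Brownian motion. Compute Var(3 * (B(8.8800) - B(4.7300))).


Var(alpha*(B(t)-B(s))) = alpha^2 * (t-s)
= 3^2 * (8.8800 - 4.7300)
= 9 * 4.1500
= 37.3500

37.3500


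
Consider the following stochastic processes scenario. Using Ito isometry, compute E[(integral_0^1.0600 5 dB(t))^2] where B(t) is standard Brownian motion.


By Ito isometry: E[(int f dB)^2] = int f^2 dt
= 5^2 * 1.0600
= 25 * 1.0600 = 26.5000

26.5000


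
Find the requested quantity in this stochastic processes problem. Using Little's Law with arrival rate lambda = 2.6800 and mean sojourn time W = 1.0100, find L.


Little's Law: L = lambda * W
= 2.6800 * 1.0100
= 2.7068

2.7068


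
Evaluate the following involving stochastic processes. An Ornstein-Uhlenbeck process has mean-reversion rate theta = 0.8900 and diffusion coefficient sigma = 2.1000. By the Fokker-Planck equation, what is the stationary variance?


Stationary variance = sigma^2 / (2*theta)
= 2.1000^2 / (2*0.8900)
= 4.4100 / 1.7800
= 2.4775

2.4775


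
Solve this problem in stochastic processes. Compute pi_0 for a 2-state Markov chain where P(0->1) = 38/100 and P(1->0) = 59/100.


Stationary distribution: pi_0 = p10/(p01+p10), pi_1 = p01/(p01+p10)
p01 = 0.3800, p10 = 0.5900
pi_0 = 0.6082

0.6082


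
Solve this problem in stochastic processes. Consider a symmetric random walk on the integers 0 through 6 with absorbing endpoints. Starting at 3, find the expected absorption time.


For symmetric RW on 0,...,N with absorbing barriers, E(i) = i*(N-i)
E(3) = 3 * 3 = 9

9


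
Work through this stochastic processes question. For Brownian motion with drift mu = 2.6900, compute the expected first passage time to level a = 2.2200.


Expected first passage time = a/mu
= 2.2200/2.6900
= 0.8253

0.8253


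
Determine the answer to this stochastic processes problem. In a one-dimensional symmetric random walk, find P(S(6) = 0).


P(S(6) = 0) = C(6,3) / 4^3
= 20 / 64
= 0.3125

0.3125


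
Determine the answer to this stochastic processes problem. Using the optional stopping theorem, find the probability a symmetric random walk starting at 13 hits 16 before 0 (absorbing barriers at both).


By optional stopping theorem: E(M at tau) = M(0) = 13
P(hit 16)*16 + P(hit 0)*0 = 13
P(hit 16) = (13 - 0)/(16 - 0) = 13/16 = 0.8125

0.8125


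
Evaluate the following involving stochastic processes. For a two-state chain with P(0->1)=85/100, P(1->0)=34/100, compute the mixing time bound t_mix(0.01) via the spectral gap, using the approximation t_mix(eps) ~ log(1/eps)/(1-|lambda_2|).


lambda_2 = |1 - p01 - p10| = |1 - 0.8500 - 0.3400| = 0.1900
t_mix ~ log(1/eps)/(1 - |lambda_2|)
= log(100)/(1 - 0.1900) = 4.6052/0.8100
= 5.6854

5.6854


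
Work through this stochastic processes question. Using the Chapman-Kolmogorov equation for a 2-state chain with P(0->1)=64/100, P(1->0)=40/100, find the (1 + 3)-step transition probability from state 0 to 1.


P^4 = P^1 * P^3
Computing via matrix multiplication of the transition matrix.
Entry (0,1) of P^4 = 0.6154

0.6154


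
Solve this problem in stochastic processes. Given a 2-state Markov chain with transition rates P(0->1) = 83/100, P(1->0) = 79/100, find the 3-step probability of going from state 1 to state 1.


Computing P^3 by matrix multiplication.
P = [[0.1700, 0.8300], [0.7900, 0.2100]]
After raising P to the power 3:
P^3(1,1) = 0.3961

0.3961


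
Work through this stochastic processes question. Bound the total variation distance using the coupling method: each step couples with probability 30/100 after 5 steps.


TV distance bound <= (1-delta)^n
= (1 - 0.3000)^5
= 0.7000^5
= 0.1681

0.1681


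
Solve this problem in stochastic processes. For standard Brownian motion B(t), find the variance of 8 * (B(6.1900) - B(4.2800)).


Var(alpha*(B(t)-B(s))) = alpha^2 * (t-s)
= 8^2 * (6.1900 - 4.2800)
= 64 * 1.9100
= 122.2400

122.2400


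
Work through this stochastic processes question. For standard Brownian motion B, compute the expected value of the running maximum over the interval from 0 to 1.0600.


E(max B(s)) = sqrt(2t/pi)
= sqrt(2*1.0600/pi)
= sqrt(0.6748)
= 0.8215

0.8215


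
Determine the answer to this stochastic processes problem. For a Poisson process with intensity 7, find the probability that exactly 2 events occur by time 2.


P(N(t)=k) = (lambda*t)^k * exp(-lambda*t) / k!
lambda*t = 14
= 14^2 * exp(-14) / 2!
= 196 * 8.3153e-07 / 2
= 8.1490e-05

8.1490e-05


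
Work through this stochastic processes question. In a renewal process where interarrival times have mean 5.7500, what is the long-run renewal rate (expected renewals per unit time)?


Long-run renewal rate = 1/E(X)
= 1/5.7500
= 0.1739

0.1739


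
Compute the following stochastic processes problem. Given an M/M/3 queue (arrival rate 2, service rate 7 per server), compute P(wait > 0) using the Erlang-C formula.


a = lambda/mu = 0.2857
rho = a/c = 0.0952
Erlang-C formula applied:
C(c,a) = 0.0032

0.0032
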